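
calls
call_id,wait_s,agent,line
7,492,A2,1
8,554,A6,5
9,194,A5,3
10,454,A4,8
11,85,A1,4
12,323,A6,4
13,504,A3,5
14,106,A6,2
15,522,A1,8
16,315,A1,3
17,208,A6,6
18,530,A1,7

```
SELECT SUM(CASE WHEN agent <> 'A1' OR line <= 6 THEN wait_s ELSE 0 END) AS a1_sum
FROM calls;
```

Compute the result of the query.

3235

call_id=7: ✓ → 492
call_id=8: ✓ → 554
call_id=9: ✓ → 194
call_id=10: ✓ → 454
call_id=11: ✓ → 85
call_id=12: ✓ → 323
call_id=13: ✓ → 504
call_id=14: ✓ → 106
call_id=15: ✗
call_id=16: ✓ → 315
call_id=17: ✓ → 208
call_id=18: ✗
a1_sum = 492 + 554 + 194 + 454 + 85 + 323 + 504 + 106 + 315 + 208 = 3235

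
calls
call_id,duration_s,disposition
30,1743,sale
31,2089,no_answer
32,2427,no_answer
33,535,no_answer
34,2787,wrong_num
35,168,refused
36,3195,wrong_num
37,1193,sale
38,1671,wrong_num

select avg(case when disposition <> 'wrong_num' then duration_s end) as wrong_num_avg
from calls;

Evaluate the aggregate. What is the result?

call_id=30: ✓ → 1743
call_id=31: ✓ → 2089
call_id=32: ✓ → 2427
call_id=33: ✓ → 535
call_id=34: ✗
call_id=35: ✓ → 168
call_id=36: ✗
call_id=37: ✓ → 1193
call_id=38: ✗
wrong_num_avg = (1743 + 2089 + 2427 + 535 + 168 + 1193) / 6 = 1359.1666666667

1359.1666666667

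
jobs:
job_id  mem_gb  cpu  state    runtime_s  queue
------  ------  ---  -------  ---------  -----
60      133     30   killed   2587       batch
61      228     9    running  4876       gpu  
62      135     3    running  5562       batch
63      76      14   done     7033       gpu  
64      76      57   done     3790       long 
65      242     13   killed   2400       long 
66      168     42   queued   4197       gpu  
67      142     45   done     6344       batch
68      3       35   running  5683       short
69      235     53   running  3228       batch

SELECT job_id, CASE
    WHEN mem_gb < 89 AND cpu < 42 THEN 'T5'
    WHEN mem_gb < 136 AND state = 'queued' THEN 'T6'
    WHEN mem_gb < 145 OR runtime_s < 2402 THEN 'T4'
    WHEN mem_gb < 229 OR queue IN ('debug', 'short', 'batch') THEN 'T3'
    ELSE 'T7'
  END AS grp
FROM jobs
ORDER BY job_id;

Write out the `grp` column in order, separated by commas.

T4, T3, T4, T5, T4, T4, T3, T4, T5, T3

job_id=60: mem_gb < 145 OR runtime_s < 2402 → T4
job_id=61: mem_gb < 229 OR queue IN ('debug', 'short', 'batch') → T3
job_id=62: mem_gb < 145 OR runtime_s < 2402 → T4
job_id=63: mem_gb < 89 AND cpu < 42 → T5
job_id=64: mem_gb < 145 OR runtime_s < 2402 → T4
job_id=65: mem_gb < 145 OR runtime_s < 2402 → T4
job_id=66: mem_gb < 229 OR queue IN ('debug', 'short', 'batch') → T3
job_id=67: mem_gb < 145 OR runtime_s < 2402 → T4
job_id=68: mem_gb < 89 AND cpu < 42 → T5
job_id=69: mem_gb < 229 OR queue IN ('debug', 'short', 'batch') → T3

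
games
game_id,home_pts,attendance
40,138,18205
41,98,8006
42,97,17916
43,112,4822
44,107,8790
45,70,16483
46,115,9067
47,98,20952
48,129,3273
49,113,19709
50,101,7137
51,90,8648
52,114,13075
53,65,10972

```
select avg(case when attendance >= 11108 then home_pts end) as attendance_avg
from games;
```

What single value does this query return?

game_id=40: ✓ → 138
game_id=41: ✗
game_id=42: ✓ → 97
game_id=43: ✗
game_id=44: ✗
game_id=45: ✓ → 70
game_id=46: ✗
game_id=47: ✓ → 98
game_id=48: ✗
game_id=49: ✓ → 113
game_id=50: ✗
game_id=51: ✗
game_id=52: ✓ → 114
game_id=53: ✗
attendance_avg = (138 + 97 + 70 + 98 + 113 + 114) / 6 = 105

105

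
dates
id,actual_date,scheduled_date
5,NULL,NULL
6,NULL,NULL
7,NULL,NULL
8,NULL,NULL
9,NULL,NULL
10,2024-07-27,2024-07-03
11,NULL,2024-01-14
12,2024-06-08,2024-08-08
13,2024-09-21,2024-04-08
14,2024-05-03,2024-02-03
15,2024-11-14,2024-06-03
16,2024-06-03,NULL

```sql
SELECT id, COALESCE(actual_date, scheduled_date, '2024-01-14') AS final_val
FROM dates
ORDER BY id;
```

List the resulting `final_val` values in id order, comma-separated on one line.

id=5: actual_date=NULL, scheduled_date=NULL, → literal 2024-01-14 → 2024-01-14
id=6: actual_date=NULL, scheduled_date=NULL, → literal 2024-01-14 → 2024-01-14
id=7: actual_date=NULL, scheduled_date=NULL, → literal 2024-01-14 → 2024-01-14
id=8: actual_date=NULL, scheduled_date=NULL, → literal 2024-01-14 → 2024-01-14
id=9: actual_date=NULL, scheduled_date=NULL, → literal 2024-01-14 → 2024-01-14
id=10: actual_date=2024-07-27 → 2024-07-27
id=11: actual_date=NULL, scheduled_date=2024-01-14 → 2024-01-14
id=12: actual_date=2024-06-08 → 2024-06-08
id=13: actual_date=2024-09-21 → 2024-09-21
id=14: actual_date=2024-05-03 → 2024-05-03
id=15: actual_date=2024-11-14 → 2024-11-14
id=16: actual_date=2024-06-03 → 2024-06-03

2024-01-14, 2024-01-14, 2024-01-14, 2024-01-14, 2024-01-14, 2024-07-27, 2024-01-14, 2024-06-08, 2024-09-21, 2024-05-03, 2024-11-14, 2024-06-03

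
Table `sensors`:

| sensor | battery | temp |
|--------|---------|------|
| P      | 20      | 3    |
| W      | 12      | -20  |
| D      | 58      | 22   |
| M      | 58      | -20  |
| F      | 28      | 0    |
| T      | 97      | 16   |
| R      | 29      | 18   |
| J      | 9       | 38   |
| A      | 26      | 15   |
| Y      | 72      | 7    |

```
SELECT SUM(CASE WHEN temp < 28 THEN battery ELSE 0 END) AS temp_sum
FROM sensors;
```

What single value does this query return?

400

sensor=P: ✓ → 20
sensor=W: ✓ → 12
sensor=D: ✓ → 58
sensor=M: ✓ → 58
sensor=F: ✓ → 28
sensor=T: ✓ → 97
sensor=R: ✓ → 29
sensor=J: ✗
sensor=A: ✓ → 26
sensor=Y: ✓ → 72
temp_sum = 20 + 12 + 58 + 58 + 28 + 97 + 29 + 26 + 72 = 400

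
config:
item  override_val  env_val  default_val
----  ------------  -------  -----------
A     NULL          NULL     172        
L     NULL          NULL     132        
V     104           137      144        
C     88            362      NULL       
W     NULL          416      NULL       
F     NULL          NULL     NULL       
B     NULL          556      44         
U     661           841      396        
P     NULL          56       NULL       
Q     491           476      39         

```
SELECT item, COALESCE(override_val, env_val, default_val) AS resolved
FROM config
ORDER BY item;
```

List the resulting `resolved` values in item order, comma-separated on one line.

172, 556, 88, NULL, 132, 56, 491, 661, 104, 416

item=A: override_val=NULL, env_val=NULL, default_val=172 → 172
item=B: override_val=NULL, env_val=556 → 556
item=C: override_val=88 → 88
item=F: override_val=NULL, env_val=NULL, default_val=NULL (all NULL) → NULL
item=L: override_val=NULL, env_val=NULL, default_val=132 → 132
item=P: override_val=NULL, env_val=56 → 56
item=Q: override_val=491 → 491
item=U: override_val=661 → 661
item=V: override_val=104 → 104
item=W: override_val=NULL, env_val=416 → 416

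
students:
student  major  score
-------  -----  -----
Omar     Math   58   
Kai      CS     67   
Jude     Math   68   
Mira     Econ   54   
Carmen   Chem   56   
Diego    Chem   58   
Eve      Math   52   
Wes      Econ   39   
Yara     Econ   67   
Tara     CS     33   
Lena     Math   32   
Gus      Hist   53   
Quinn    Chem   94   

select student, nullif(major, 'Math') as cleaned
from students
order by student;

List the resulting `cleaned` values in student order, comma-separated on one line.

Chem, Chem, NULL, Hist, NULL, CS, NULL, Econ, NULL, Chem, CS, Econ, Econ

student=Carmen: major=Chem vs Math: differ → Chem
student=Diego: major=Chem vs Math: differ → Chem
student=Eve: major=Math vs Math: equal → NULL
student=Gus: major=Hist vs Math: differ → Hist
student=Jude: major=Math vs Math: equal → NULL
student=Kai: major=CS vs Math: differ → CS
student=Lena: major=Math vs Math: equal → NULL
student=Mira: major=Econ vs Math: differ → Econ
student=Omar: major=Math vs Math: equal → NULL
student=Quinn: major=Chem vs Math: differ → Chem
student=Tara: major=CS vs Math: differ → CS
student=Wes: major=Econ vs Math: differ → Econ
student=Yara: major=Econ vs Math: differ → Econ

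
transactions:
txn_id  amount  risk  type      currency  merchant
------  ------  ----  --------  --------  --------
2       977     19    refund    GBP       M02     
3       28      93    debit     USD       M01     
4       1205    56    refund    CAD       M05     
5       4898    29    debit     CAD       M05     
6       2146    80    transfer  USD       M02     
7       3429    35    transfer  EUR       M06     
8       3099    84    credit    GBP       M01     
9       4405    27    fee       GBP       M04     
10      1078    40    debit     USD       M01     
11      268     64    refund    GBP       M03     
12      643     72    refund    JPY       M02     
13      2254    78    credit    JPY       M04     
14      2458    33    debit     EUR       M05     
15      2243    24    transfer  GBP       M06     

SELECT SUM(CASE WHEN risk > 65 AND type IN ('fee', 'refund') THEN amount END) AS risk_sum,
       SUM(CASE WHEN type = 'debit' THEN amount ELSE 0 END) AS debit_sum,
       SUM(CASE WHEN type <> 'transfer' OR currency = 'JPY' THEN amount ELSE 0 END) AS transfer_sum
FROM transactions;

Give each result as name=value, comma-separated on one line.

risk_sum=643, debit_sum=8462, transfer_sum=21313

[risk_sum: risk > 65 AND type IN ('fee', 'refund')]
txn_id=2: ✗
txn_id=3: ✗
txn_id=4: ✗
txn_id=5: ✗
txn_id=6: ✗
txn_id=7: ✗
txn_id=8: ✗
txn_id=9: ✗
txn_id=10: ✗
txn_id=11: ✗
txn_id=12: ✓ → 643
txn_id=13: ✗
txn_id=14: ✗
txn_id=15: ✗
risk_sum = 643
—
[debit_sum: type = 'debit']
txn_id=2: ✗
txn_id=3: ✓ → 28
txn_id=4: ✗
txn_id=5: ✓ → 4898
txn_id=6: ✗
txn_id=7: ✗
txn_id=8: ✗
txn_id=9: ✗
txn_id=10: ✓ → 1078
txn_id=11: ✗
txn_id=12: ✗
txn_id=13: ✗
txn_id=14: ✓ → 2458
txn_id=15: ✗
debit_sum = 28 + 4898 + 1078 + 2458 = 8462
—
[transfer_sum: type <> 'transfer' OR currency = 'JPY']
txn_id=2: ✓ → 977
txn_id=3: ✓ → 28
txn_id=4: ✓ → 1205
txn_id=5: ✓ → 4898
txn_id=6: ✗
txn_id=7: ✗
txn_id=8: ✓ → 3099
txn_id=9: ✓ → 4405
txn_id=10: ✓ → 1078
txn_id=11: ✓ → 268
txn_id=12: ✓ → 643
txn_id=13: ✓ → 2254
txn_id=14: ✓ → 2458
txn_id=15: ✗
transfer_sum = 977 + 28 + 1205 + 4898 + 3099 + 4405 + 1078 + 268 + 643 + 2254 + 2458 = 21313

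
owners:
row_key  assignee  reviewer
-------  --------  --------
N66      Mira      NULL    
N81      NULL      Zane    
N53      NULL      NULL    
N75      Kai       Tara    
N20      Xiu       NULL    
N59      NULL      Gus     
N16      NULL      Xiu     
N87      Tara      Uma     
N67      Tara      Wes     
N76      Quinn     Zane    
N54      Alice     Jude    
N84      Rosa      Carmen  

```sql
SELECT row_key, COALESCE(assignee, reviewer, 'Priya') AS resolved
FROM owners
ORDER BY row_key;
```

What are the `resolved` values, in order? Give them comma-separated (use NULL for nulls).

Xiu, Xiu, Priya, Alice, Gus, Mira, Tara, Kai, Quinn, Zane, Rosa, Tara

row_key=N16: assignee=NULL, reviewer=Xiu → Xiu
row_key=N20: assignee=Xiu → Xiu
row_key=N53: assignee=NULL, reviewer=NULL, → literal Priya → Priya
row_key=N54: assignee=Alice → Alice
row_key=N59: assignee=NULL, reviewer=Gus → Gus
row_key=N66: assignee=Mira → Mira
row_key=N67: assignee=Tara → Tara
row_key=N75: assignee=Kai → Kai
row_key=N76: assignee=Quinn → Quinn
row_key=N81: assignee=NULL, reviewer=Zane → Zane
row_key=N84: assignee=Rosa → Rosa
row_key=N87: assignee=Tara → Tara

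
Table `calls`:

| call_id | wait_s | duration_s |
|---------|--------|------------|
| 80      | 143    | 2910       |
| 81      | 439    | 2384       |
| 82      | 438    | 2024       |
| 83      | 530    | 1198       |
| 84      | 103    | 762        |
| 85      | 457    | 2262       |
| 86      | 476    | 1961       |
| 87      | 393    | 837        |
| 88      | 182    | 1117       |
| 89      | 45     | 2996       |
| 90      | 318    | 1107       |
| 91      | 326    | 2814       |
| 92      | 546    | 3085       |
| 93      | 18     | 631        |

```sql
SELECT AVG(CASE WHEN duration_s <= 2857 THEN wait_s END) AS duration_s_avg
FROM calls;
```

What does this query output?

334.5454545455

call_id=80: ✗
call_id=81: ✓ → 439
call_id=82: ✓ → 438
call_id=83: ✓ → 530
call_id=84: ✓ → 103
call_id=85: ✓ → 457
call_id=86: ✓ → 476
call_id=87: ✓ → 393
call_id=88: ✓ → 182
call_id=89: ✗
call_id=90: ✓ → 318
call_id=91: ✓ → 326
call_id=92: ✗
call_id=93: ✓ → 18
duration_s_avg = (439 + 438 + 530 + 103 + 457 + 476 + 393 + 182 + 318 + 326 + 18) / 11 = 334.5454545455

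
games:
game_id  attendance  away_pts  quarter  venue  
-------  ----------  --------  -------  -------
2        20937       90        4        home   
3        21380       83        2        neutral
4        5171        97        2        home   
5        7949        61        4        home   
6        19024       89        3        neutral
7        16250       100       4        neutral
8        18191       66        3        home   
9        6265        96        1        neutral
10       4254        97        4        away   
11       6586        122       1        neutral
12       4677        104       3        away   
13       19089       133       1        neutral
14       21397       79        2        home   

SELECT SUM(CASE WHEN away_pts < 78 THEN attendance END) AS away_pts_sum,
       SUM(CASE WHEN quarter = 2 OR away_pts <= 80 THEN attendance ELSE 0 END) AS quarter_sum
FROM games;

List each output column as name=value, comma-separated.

away_pts_sum=26140, quarter_sum=74088

[away_pts_sum: away_pts < 78]
game_id=2: ✗
game_id=3: ✗
game_id=4: ✗
game_id=5: ✓ → 7949
game_id=6: ✗
game_id=7: ✗
game_id=8: ✓ → 18191
game_id=9: ✗
game_id=10: ✗
game_id=11: ✗
game_id=12: ✗
game_id=13: ✗
game_id=14: ✗
away_pts_sum = 7949 + 18191 = 26140
—
[quarter_sum: quarter = 2 OR away_pts <= 80]
game_id=2: ✗
game_id=3: ✓ → 21380
game_id=4: ✓ → 5171
game_id=5: ✓ → 7949
game_id=6: ✗
game_id=7: ✗
game_id=8: ✓ → 18191
game_id=9: ✗
game_id=10: ✗
game_id=11: ✗
game_id=12: ✗
game_id=13: ✗
game_id=14: ✓ → 21397
quarter_sum = 21380 + 5171 + 7949 + 18191 + 21397 = 74088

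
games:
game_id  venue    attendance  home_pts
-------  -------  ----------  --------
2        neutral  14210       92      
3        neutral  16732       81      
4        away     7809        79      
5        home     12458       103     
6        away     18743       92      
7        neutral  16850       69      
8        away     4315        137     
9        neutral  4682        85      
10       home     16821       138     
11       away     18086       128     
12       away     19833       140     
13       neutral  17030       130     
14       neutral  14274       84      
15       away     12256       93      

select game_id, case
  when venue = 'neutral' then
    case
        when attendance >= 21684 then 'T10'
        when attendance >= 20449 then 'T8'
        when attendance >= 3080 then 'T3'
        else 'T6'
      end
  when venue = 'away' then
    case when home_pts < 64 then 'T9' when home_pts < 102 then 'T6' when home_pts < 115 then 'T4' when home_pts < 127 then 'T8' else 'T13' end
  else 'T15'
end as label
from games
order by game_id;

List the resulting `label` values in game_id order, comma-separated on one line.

T3, T3, T6, T15, T6, T3, T13, T3, T15, T13, T13, T3, T3, T6

game_id=2: venue='neutral' → inner[attendance >= 3080] → T3
game_id=3: venue='neutral' → inner[attendance >= 3080] → T3
game_id=4: venue='away' → inner[home_pts < 102] → T6
game_id=5: venue='home' → outer ELSE → T15
game_id=6: venue='away' → inner[home_pts < 102] → T6
game_id=7: venue='neutral' → inner[attendance >= 3080] → T3
game_id=8: venue='away' → inner[ELSE] → T13
game_id=9: venue='neutral' → inner[attendance >= 3080] → T3
game_id=10: venue='home' → outer ELSE → T15
game_id=11: venue='away' → inner[ELSE] → T13
game_id=12: venue='away' → inner[ELSE] → T13
game_id=13: venue='neutral' → inner[attendance >= 3080] → T3
game_id=14: venue='neutral' → inner[attendance >= 3080] → T3
game_id=15: venue='away' → inner[home_pts < 102] → T6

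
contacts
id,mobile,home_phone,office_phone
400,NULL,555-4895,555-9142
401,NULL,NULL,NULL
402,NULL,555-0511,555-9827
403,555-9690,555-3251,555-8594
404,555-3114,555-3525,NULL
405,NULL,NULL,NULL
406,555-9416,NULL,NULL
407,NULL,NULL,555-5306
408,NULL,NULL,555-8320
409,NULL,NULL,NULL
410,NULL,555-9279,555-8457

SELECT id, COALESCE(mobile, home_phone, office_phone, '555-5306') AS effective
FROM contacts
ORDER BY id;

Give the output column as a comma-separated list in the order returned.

555-4895, 555-5306, 555-0511, 555-9690, 555-3114, 555-5306, 555-9416, 555-5306, 555-8320, 555-5306, 555-9279

id=400: mobile=NULL, home_phone=555-4895 → 555-4895
id=401: mobile=NULL, home_phone=NULL, office_phone=NULL, → literal 555-5306 → 555-5306
id=402: mobile=NULL, home_phone=555-0511 → 555-0511
id=403: mobile=555-9690 → 555-9690
id=404: mobile=555-3114 → 555-3114
id=405: mobile=NULL, home_phone=NULL, office_phone=NULL, → literal 555-5306 → 555-5306
id=406: mobile=555-9416 → 555-9416
id=407: mobile=NULL, home_phone=NULL, office_phone=555-5306 → 555-5306
id=408: mobile=NULL, home_phone=NULL, office_phone=555-8320 → 555-8320
id=409: mobile=NULL, home_phone=NULL, office_phone=NULL, → literal 555-5306 → 555-5306
id=410: mobile=NULL, home_phone=555-9279 → 555-9279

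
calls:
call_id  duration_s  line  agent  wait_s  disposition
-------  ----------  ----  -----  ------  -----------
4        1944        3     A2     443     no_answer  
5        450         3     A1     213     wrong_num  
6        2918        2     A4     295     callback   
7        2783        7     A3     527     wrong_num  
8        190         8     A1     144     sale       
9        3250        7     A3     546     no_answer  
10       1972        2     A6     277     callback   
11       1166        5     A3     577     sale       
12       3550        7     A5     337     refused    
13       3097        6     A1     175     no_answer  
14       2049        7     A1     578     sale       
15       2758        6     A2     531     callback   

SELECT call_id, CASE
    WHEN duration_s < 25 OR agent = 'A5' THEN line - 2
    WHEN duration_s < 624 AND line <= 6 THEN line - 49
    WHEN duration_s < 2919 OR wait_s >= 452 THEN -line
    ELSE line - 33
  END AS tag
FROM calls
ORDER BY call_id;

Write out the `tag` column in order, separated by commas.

call_id=4: duration_s < 2919 OR wait_s >= 452 → -3
call_id=5: duration_s < 624 AND line <= 6 → -46
call_id=6: duration_s < 2919 OR wait_s >= 452 → -2
call_id=7: duration_s < 2919 OR wait_s >= 452 → -7
call_id=8: duration_s < 2919 OR wait_s >= 452 → -8
call_id=9: duration_s < 2919 OR wait_s >= 452 → -7
call_id=10: duration_s < 2919 OR wait_s >= 452 → -2
call_id=11: duration_s < 2919 OR wait_s >= 452 → -5
call_id=12: duration_s < 25 OR agent = 'A5' → 5
call_id=13: ELSE → -27
call_id=14: duration_s < 2919 OR wait_s >= 452 → -7
call_id=15: duration_s < 2919 OR wait_s >= 452 → -6

-3, -46, -2, -7, -8, -7, -2, -5, 5, -27, -7, -6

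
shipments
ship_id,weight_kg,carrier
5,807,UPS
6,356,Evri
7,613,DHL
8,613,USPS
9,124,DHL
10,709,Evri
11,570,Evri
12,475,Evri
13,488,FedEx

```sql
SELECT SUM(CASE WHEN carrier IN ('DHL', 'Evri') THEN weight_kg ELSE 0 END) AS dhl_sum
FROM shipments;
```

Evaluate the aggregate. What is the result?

ship_id=5: ✗
ship_id=6: ✓ → 356
ship_id=7: ✓ → 613
ship_id=8: ✗
ship_id=9: ✓ → 124
ship_id=10: ✓ → 709
ship_id=11: ✓ → 570
ship_id=12: ✓ → 475
ship_id=13: ✗
dhl_sum = 356 + 613 + 124 + 709 + 570 + 475 = 2847

2847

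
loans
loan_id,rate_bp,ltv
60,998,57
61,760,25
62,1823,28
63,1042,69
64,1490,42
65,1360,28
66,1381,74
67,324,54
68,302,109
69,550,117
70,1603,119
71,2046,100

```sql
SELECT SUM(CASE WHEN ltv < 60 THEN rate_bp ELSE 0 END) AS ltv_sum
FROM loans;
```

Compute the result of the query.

loan_id=60: ✓ → 998
loan_id=61: ✓ → 760
loan_id=62: ✓ → 1823
loan_id=63: ✗
loan_id=64: ✓ → 1490
loan_id=65: ✓ → 1360
loan_id=66: ✗
loan_id=67: ✓ → 324
loan_id=68: ✗
loan_id=69: ✗
loan_id=70: ✗
loan_id=71: ✗
ltv_sum = 998 + 760 + 1823 + 1490 + 1360 + 324 = 6755

6755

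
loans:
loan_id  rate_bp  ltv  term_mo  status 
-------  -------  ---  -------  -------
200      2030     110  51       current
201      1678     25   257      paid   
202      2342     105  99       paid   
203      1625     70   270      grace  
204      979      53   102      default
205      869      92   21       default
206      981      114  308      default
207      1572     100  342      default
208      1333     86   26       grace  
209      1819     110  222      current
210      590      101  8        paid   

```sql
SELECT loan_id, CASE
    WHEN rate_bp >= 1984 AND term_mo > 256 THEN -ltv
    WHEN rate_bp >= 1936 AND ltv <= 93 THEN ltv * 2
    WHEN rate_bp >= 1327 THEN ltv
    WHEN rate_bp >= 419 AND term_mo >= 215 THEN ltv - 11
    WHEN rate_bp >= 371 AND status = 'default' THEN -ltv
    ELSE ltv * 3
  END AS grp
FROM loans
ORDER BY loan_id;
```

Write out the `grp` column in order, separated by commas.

110, 25, 105, 70, -53, -92, 103, 100, 86, 110, 303

loan_id=200: rate_bp >= 1327 → 110
loan_id=201: rate_bp >= 1327 → 25
loan_id=202: rate_bp >= 1327 → 105
loan_id=203: rate_bp >= 1327 → 70
loan_id=204: rate_bp >= 371 AND status = 'default' → -53
loan_id=205: rate_bp >= 371 AND status = 'default' → -92
loan_id=206: rate_bp >= 419 AND term_mo >= 215 → 103
loan_id=207: rate_bp >= 1327 → 100
loan_id=208: rate_bp >= 1327 → 86
loan_id=209: rate_bp >= 1327 → 110
loan_id=210: ELSE → 303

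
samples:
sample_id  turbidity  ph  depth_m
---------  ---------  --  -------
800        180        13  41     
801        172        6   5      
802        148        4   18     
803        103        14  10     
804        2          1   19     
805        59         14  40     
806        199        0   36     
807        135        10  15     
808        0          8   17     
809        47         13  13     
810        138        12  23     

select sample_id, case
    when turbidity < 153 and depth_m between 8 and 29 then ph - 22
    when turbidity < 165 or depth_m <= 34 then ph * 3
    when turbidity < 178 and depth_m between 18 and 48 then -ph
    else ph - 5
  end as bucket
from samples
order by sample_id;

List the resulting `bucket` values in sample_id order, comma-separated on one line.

8, 18, -18, -8, -21, 42, -5, -12, -14, -9, -10

sample_id=800: ELSE → 8
sample_id=801: turbidity < 165 or depth_m <= 34 → 18
sample_id=802: turbidity < 153 and depth_m between 8 and 29 → -18
sample_id=803: turbidity < 153 and depth_m between 8 and 29 → -8
sample_id=804: turbidity < 153 and depth_m between 8 and 29 → -21
sample_id=805: turbidity < 165 or depth_m <= 34 → 42
sample_id=806: ELSE → -5
sample_id=807: turbidity < 153 and depth_m between 8 and 29 → -12
sample_id=808: turbidity < 153 and depth_m between 8 and 29 → -14
sample_id=809: turbidity < 153 and depth_m between 8 and 29 → -9
sample_id=810: turbidity < 153 and depth_m between 8 and 29 → -10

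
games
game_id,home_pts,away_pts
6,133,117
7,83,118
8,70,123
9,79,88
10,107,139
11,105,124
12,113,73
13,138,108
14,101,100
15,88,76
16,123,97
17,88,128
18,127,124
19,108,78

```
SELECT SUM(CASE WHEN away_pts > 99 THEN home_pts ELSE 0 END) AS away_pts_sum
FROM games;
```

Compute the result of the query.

952

game_id=6: ✓ → 133
game_id=7: ✓ → 83
game_id=8: ✓ → 70
game_id=9: ✗
game_id=10: ✓ → 107
game_id=11: ✓ → 105
game_id=12: ✗
game_id=13: ✓ → 138
game_id=14: ✓ → 101
game_id=15: ✗
game_id=16: ✗
game_id=17: ✓ → 88
game_id=18: ✓ → 127
game_id=19: ✗
away_pts_sum = 133 + 83 + 70 + 107 + 105 + 138 + 101 + 88 + 127 = 952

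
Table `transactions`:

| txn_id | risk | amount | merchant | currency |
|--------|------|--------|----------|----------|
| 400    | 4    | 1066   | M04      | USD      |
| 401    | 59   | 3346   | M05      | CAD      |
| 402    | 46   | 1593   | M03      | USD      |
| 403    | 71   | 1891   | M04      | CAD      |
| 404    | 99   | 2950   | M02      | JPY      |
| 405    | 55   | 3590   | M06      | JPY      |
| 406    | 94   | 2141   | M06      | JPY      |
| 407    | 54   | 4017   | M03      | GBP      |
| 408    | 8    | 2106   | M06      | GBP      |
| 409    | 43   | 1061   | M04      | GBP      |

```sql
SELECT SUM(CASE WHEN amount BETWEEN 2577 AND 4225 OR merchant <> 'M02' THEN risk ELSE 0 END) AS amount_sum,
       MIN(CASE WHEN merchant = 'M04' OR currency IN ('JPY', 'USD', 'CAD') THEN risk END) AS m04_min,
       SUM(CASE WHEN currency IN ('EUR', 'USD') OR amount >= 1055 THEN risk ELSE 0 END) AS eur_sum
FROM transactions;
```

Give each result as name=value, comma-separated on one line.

[amount_sum: amount BETWEEN 2577 AND 4225 OR merchant <> 'M02']
txn_id=400: ✓ → 4
txn_id=401: ✓ → 59
txn_id=402: ✓ → 46
txn_id=403: ✓ → 71
txn_id=404: ✓ → 99
txn_id=405: ✓ → 55
txn_id=406: ✓ → 94
txn_id=407: ✓ → 54
txn_id=408: ✓ → 8
txn_id=409: ✓ → 43
amount_sum = 4 + 59 + 46 + 71 + 99 + 55 + 94 + 54 + 8 + 43 = 533
—
[m04_min: merchant = 'M04' OR currency IN ('JPY', 'USD', 'CAD')]
txn_id=400: ✓ → 4
txn_id=401: ✓ → 59
txn_id=402: ✓ → 46
txn_id=403: ✓ → 71
txn_id=404: ✓ → 99
txn_id=405: ✓ → 55
txn_id=406: ✓ → 94
txn_id=407: ✗
txn_id=408: ✗
txn_id=409: ✓ → 43
m04_min = MIN(4, 59, 46, 71, 99, 55, 94, 43) = 4
—
[eur_sum: currency IN ('EUR', 'USD') OR amount >= 1055]
txn_id=400: ✓ → 4
txn_id=401: ✓ → 59
txn_id=402: ✓ → 46
txn_id=403: ✓ → 71
txn_id=404: ✓ → 99
txn_id=405: ✓ → 55
txn_id=406: ✓ → 94
txn_id=407: ✓ → 54
txn_id=408: ✓ → 8
txn_id=409: ✓ → 43
eur_sum = 4 + 59 + 46 + 71 + 99 + 55 + 94 + 54 + 8 + 43 = 533

amount_sum=533, m04_min=4, eur_sum=533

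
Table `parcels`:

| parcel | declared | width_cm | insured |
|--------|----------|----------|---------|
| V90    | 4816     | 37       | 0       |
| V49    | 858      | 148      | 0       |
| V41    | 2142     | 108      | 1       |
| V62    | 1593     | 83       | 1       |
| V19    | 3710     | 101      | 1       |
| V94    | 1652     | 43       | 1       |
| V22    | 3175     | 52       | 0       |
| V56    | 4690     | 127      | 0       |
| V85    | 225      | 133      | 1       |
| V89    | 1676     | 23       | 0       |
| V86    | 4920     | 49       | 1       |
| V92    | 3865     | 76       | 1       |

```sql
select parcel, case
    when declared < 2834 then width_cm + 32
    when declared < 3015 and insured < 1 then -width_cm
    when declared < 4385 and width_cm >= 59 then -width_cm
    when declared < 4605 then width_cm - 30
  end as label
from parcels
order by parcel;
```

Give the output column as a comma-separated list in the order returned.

parcel=V19: declared < 4385 and width_cm >= 59 → -101
parcel=V22: declared < 4605 → 22
parcel=V41: declared < 2834 → 140
parcel=V49: declared < 2834 → 180
parcel=V56: (no match → NULL) → NULL
parcel=V62: declared < 2834 → 115
parcel=V85: declared < 2834 → 165
parcel=V86: (no match → NULL) → NULL
parcel=V89: declared < 2834 → 55
parcel=V90: (no match → NULL) → NULL
parcel=V92: declared < 4385 and width_cm >= 59 → -76
parcel=V94: declared < 2834 → 75

-101, 22, 140, 180, NULL, 115, 165, NULL, 55, NULL, -76, 75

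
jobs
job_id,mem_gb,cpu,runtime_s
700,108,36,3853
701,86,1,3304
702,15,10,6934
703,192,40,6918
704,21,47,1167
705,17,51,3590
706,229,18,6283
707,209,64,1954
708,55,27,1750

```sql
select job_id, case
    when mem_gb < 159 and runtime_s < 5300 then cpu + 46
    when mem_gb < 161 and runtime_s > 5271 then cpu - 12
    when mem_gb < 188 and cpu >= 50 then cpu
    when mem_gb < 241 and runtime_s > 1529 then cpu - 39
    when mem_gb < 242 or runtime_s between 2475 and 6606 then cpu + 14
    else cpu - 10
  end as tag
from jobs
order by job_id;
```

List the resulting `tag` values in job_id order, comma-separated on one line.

82, 47, -2, 1, 93, 97, -21, 25, 73

job_id=700: mem_gb < 159 and runtime_s < 5300 → 82
job_id=701: mem_gb < 159 and runtime_s < 5300 → 47
job_id=702: mem_gb < 161 and runtime_s > 5271 → -2
job_id=703: mem_gb < 241 and runtime_s > 1529 → 1
job_id=704: mem_gb < 159 and runtime_s < 5300 → 93
job_id=705: mem_gb < 159 and runtime_s < 5300 → 97
job_id=706: mem_gb < 241 and runtime_s > 1529 → -21
job_id=707: mem_gb < 241 and runtime_s > 1529 → 25
job_id=708: mem_gb < 159 and runtime_s < 5300 → 73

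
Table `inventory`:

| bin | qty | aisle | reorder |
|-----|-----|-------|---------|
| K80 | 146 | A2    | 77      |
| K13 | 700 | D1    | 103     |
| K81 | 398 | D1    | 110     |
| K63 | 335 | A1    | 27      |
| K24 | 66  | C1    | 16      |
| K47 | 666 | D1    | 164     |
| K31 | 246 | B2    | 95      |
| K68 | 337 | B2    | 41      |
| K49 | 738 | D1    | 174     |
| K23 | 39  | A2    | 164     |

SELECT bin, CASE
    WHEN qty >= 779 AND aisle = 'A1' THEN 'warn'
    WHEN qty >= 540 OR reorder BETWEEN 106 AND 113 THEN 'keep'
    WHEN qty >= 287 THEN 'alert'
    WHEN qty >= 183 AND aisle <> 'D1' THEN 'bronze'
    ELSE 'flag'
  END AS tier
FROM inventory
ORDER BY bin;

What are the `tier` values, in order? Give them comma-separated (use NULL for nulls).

bin=K13: qty >= 540 OR reorder BETWEEN 106 AND 113 → keep
bin=K23: ELSE → flag
bin=K24: ELSE → flag
bin=K31: qty >= 183 AND aisle <> 'D1' → bronze
bin=K47: qty >= 540 OR reorder BETWEEN 106 AND 113 → keep
bin=K49: qty >= 540 OR reorder BETWEEN 106 AND 113 → keep
bin=K63: qty >= 287 → alert
bin=K68: qty >= 287 → alert
bin=K80: ELSE → flag
bin=K81: qty >= 540 OR reorder BETWEEN 106 AND 113 → keep

keep, flag, flag, bronze, keep, keep, alert, alert, flag, keep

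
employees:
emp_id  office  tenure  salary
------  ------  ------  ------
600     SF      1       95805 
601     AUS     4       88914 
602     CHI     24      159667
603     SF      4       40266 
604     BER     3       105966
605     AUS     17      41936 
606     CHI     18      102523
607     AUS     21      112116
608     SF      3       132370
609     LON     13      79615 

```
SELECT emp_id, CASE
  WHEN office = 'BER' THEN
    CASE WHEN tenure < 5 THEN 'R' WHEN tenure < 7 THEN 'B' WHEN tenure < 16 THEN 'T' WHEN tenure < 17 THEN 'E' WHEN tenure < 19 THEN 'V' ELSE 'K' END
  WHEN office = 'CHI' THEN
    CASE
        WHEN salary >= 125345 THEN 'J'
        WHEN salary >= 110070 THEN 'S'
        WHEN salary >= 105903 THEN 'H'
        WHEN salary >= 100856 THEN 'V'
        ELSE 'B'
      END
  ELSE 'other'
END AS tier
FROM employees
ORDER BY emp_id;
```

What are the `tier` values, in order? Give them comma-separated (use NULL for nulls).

other, other, J, other, R, other, V, other, other, other

emp_id=600: office='SF' → outer ELSE → other
emp_id=601: office='AUS' → outer ELSE → other
emp_id=602: office='CHI' → inner[salary >= 125345] → J
emp_id=603: office='SF' → outer ELSE → other
emp_id=604: office='BER' → inner[tenure < 5] → R
emp_id=605: office='AUS' → outer ELSE → other
emp_id=606: office='CHI' → inner[salary >= 100856] → V
emp_id=607: office='AUS' → outer ELSE → other
emp_id=608: office='SF' → outer ELSE → other
emp_id=609: office='LON' → outer ELSE → other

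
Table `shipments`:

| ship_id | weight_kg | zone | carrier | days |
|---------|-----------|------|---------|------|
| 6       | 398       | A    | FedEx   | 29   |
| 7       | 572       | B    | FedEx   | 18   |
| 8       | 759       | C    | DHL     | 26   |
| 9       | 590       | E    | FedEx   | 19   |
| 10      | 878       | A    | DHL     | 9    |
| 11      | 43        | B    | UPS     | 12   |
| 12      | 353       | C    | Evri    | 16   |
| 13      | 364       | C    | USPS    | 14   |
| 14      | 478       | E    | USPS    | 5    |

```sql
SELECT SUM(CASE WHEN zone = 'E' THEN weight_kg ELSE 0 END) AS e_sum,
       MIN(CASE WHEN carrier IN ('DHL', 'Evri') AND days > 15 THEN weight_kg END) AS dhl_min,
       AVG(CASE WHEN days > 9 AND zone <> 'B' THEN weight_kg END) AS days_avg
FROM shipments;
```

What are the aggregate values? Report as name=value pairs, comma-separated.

[e_sum: zone = 'E']
ship_id=6: ✗
ship_id=7: ✗
ship_id=8: ✗
ship_id=9: ✓ → 590
ship_id=10: ✗
ship_id=11: ✗
ship_id=12: ✗
ship_id=13: ✗
ship_id=14: ✓ → 478
e_sum = 590 + 478 = 1068
—
[dhl_min: carrier IN ('DHL', 'Evri') AND days > 15]
ship_id=6: ✗
ship_id=7: ✗
ship_id=8: ✓ → 759
ship_id=9: ✗
ship_id=10: ✗
ship_id=11: ✗
ship_id=12: ✓ → 353
ship_id=13: ✗
ship_id=14: ✗
dhl_min = MIN(759, 353) = 353
—
[days_avg: days > 9 AND zone <> 'B']
ship_id=6: ✓ → 398
ship_id=7: ✗
ship_id=8: ✓ → 759
ship_id=9: ✓ → 590
ship_id=10: ✗
ship_id=11: ✗
ship_id=12: ✓ → 353
ship_id=13: ✓ → 364
ship_id=14: ✗
days_avg = (398 + 759 + 590 + 353 + 364) / 5 = 492.8

e_sum=1068, dhl_min=353, days_avg=492.8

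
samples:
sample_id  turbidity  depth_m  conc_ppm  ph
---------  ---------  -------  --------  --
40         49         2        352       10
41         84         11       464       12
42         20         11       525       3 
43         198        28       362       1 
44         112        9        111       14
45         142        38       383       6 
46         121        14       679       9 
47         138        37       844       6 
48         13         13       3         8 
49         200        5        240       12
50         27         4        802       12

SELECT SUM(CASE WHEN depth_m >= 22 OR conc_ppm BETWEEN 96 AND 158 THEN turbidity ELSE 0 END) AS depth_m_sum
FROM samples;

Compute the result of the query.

sample_id=40: ✗
sample_id=41: ✗
sample_id=42: ✗
sample_id=43: ✓ → 198
sample_id=44: ✓ → 112
sample_id=45: ✓ → 142
sample_id=46: ✗
sample_id=47: ✓ → 138
sample_id=48: ✗
sample_id=49: ✗
sample_id=50: ✗
depth_m_sum = 198 + 112 + 142 + 138 = 590

590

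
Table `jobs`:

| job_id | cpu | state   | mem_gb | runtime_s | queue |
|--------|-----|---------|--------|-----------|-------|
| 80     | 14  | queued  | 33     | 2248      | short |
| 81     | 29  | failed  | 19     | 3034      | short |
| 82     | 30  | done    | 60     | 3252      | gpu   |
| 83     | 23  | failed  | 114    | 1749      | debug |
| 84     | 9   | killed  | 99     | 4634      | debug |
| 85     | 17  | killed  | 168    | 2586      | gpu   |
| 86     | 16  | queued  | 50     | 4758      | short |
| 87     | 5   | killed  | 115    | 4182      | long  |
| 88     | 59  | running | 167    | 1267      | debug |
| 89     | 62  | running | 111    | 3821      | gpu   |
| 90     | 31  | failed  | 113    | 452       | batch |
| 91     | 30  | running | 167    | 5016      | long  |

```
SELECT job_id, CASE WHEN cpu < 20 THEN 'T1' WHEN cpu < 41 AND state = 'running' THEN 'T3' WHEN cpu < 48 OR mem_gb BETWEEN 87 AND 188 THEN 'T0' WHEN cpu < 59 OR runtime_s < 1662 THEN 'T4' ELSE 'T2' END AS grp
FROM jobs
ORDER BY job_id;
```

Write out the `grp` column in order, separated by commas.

T1, T0, T0, T0, T1, T1, T1, T1, T0, T0, T0, T3

job_id=80: cpu < 20 → T1
job_id=81: cpu < 48 OR mem_gb BETWEEN 87 AND 188 → T0
job_id=82: cpu < 48 OR mem_gb BETWEEN 87 AND 188 → T0
job_id=83: cpu < 48 OR mem_gb BETWEEN 87 AND 188 → T0
job_id=84: cpu < 20 → T1
job_id=85: cpu < 20 → T1
job_id=86: cpu < 20 → T1
job_id=87: cpu < 20 → T1
job_id=88: cpu < 48 OR mem_gb BETWEEN 87 AND 188 → T0
job_id=89: cpu < 48 OR mem_gb BETWEEN 87 AND 188 → T0
job_id=90: cpu < 48 OR mem_gb BETWEEN 87 AND 188 → T0
job_id=91: cpu < 41 AND state = 'running' → T3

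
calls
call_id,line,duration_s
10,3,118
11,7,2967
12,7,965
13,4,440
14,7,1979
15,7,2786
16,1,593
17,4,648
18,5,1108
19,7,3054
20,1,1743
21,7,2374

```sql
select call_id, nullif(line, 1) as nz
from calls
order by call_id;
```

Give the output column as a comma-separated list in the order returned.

3, 7, 7, 4, 7, 7, NULL, 4, 5, 7, NULL, 7

call_id=10: line=3 vs 1: differ → 3
call_id=11: line=7 vs 1: differ → 7
call_id=12: line=7 vs 1: differ → 7
call_id=13: line=4 vs 1: differ → 4
call_id=14: line=7 vs 1: differ → 7
call_id=15: line=7 vs 1: differ → 7
call_id=16: line=1 vs 1: equal → NULL
call_id=17: line=4 vs 1: differ → 4
call_id=18: line=5 vs 1: differ → 5
call_id=19: line=7 vs 1: differ → 7
call_id=20: line=1 vs 1: equal → NULL
call_id=21: line=7 vs 1: differ → 7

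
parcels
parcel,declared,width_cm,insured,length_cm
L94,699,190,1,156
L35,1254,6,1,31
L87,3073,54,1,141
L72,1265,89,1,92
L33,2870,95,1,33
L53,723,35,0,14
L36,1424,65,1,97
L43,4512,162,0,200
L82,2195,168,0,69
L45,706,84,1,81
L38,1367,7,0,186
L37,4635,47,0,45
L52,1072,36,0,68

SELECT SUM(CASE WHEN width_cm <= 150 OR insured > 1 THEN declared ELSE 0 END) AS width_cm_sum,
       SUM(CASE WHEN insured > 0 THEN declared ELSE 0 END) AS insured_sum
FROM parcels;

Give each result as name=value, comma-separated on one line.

[width_cm_sum: width_cm <= 150 OR insured > 1]
parcel=L94: ✗
parcel=L35: ✓ → 1254
parcel=L87: ✓ → 3073
parcel=L72: ✓ → 1265
parcel=L33: ✓ → 2870
parcel=L53: ✓ → 723
parcel=L36: ✓ → 1424
parcel=L43: ✗
parcel=L82: ✗
parcel=L45: ✓ → 706
parcel=L38: ✓ → 1367
parcel=L37: ✓ → 4635
parcel=L52: ✓ → 1072
width_cm_sum = 1254 + 3073 + 1265 + 2870 + 723 + 1424 + 706 + 1367 + 4635 + 1072 = 18389
—
[insured_sum: insured > 0]
parcel=L94: ✓ → 699
parcel=L35: ✓ → 1254
parcel=L87: ✓ → 3073
parcel=L72: ✓ → 1265
parcel=L33: ✓ → 2870
parcel=L53: ✗
parcel=L36: ✓ → 1424
parcel=L43: ✗
parcel=L82: ✗
parcel=L45: ✓ → 706
parcel=L38: ✗
parcel=L37: ✗
parcel=L52: ✗
insured_sum = 699 + 1254 + 3073 + 1265 + 2870 + 1424 + 706 = 11291

width_cm_sum=18389, insured_sum=11291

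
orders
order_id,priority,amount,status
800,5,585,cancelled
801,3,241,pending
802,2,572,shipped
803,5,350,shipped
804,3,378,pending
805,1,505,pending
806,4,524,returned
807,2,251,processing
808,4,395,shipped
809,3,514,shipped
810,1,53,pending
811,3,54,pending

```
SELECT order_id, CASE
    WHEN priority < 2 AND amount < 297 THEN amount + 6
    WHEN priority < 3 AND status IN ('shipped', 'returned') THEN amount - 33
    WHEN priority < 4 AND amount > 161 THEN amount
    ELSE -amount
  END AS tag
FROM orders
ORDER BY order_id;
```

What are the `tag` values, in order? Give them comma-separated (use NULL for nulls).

order_id=800: ELSE → -585
order_id=801: priority < 4 AND amount > 161 → 241
order_id=802: priority < 3 AND status IN ('shipped', 'returned') → 539
order_id=803: ELSE → -350
order_id=804: priority < 4 AND amount > 161 → 378
order_id=805: priority < 4 AND amount > 161 → 505
order_id=806: ELSE → -524
order_id=807: priority < 4 AND amount > 161 → 251
order_id=808: ELSE → -395
order_id=809: priority < 4 AND amount > 161 → 514
order_id=810: priority < 2 AND amount < 297 → 59
order_id=811: ELSE → -54

-585, 241, 539, -350, 378, 505, -524, 251, -395, 514, 59, -54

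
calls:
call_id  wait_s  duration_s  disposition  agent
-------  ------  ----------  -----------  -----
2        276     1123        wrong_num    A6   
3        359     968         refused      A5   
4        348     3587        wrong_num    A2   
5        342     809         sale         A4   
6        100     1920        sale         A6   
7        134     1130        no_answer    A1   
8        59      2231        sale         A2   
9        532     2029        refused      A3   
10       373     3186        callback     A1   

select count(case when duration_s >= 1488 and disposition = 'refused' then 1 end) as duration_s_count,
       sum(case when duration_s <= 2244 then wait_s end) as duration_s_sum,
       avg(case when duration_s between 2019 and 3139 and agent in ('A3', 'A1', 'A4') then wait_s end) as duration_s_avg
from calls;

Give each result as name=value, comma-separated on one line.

duration_s_count=1, duration_s_sum=1802, duration_s_avg=532

[duration_s_count: duration_s >= 1488 and disposition = 'refused']
call_id=2: ✗
call_id=3: ✗
call_id=4: ✗
call_id=5: ✗
call_id=6: ✗
call_id=7: ✗
call_id=8: ✗
call_id=9: ✓ → 1
call_id=10: ✗
duration_s_count = COUNT(1) = 1
—
[duration_s_sum: duration_s <= 2244]
call_id=2: ✓ → 276
call_id=3: ✓ → 359
call_id=4: ✗
call_id=5: ✓ → 342
call_id=6: ✓ → 100
call_id=7: ✓ → 134
call_id=8: ✓ → 59
call_id=9: ✓ → 532
call_id=10: ✗
duration_s_sum = 276 + 359 + 342 + 100 + 134 + 59 + 532 = 1802
—
[duration_s_avg: duration_s between 2019 and 3139 and agent in ('A3', 'A1', 'A4')]
call_id=2: ✗
call_id=3: ✗
call_id=4: ✗
call_id=5: ✗
call_id=6: ✗
call_id=7: ✗
call_id=8: ✗
call_id=9: ✓ → 532
call_id=10: ✗
duration_s_avg = 532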